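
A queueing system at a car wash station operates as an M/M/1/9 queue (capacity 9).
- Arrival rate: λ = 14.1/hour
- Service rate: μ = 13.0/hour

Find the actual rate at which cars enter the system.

ρ = λ/μ = 14.1/13.0 = 1.08462
P₀ = (1-ρ)/(1-ρ^(K+1)) = (1-1.08462)/(1-1.08462^10) = -0.08462/-1.2531 = 0.06753
P_K = P₀×ρ^K = 0.06753 × 1.08462^9 = 0.06753 × 2.0773 = 0.1403
λ_eff = λ(1-P_K) = 14.1 × (1 - 0.14028) = 14.1 × 0.85972 = 12.1221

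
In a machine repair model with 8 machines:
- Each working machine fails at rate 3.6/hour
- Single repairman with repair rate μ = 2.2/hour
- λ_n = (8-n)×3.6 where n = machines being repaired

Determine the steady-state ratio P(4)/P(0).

P(4)/P(0) = ∏_{i=0}^{4-1} λ_i/μ_{i+1}
= (8-0)×3.6/2.2 × (8-1)×3.6/2.2 × (8-2)×3.6/2.2 × (8-3)×3.6/2.2
= 12045.6034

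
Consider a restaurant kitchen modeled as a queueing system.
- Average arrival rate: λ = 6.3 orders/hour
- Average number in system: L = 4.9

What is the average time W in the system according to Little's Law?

Little's Law: L = λW, so W = L/λ
W = 4.9/6.3 = 0.7778 hours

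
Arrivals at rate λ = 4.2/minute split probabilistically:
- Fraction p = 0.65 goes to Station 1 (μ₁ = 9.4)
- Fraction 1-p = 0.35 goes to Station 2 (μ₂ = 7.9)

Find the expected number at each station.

Effective rates: λ₁ = 4.2×0.65 = 2.73, λ₂ = 4.2×0.35 = 1.47
Station 1: ρ₁ = 2.73/9.4 = 0.29043, L₁ = ρ₁/(1-ρ₁) = 0.29043/(1-0.29043) = 0.4093
Station 2: ρ₂ = 1.47/7.9 = 0.18608, L₂ = ρ₂/(1-ρ₂) = 0.18608/(1-0.18608) = 0.2286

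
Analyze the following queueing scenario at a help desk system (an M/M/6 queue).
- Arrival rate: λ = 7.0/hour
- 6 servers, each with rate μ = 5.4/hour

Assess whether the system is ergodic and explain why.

Stability requires ρ = λ/(cμ) < 1
ρ = 7.0/(6 × 5.4) = 7.0/32.40 = 0.2160
Since 0.2160 < 1, the system is STABLE.
The servers are busy 21.60% of the time.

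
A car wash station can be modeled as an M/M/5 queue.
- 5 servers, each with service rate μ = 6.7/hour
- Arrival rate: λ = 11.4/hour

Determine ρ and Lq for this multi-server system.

Traffic intensity: ρ = λ/(cμ) = 11.4/(5×6.7) = 0.3403
Since ρ = 0.3403 < 1, system is stable.
Offered load a = λ/μ = cρ = 11.4/6.7 = 1.7015
P₀ = [ Σₙ₌₀^4 aⁿ/n! + a^5/(5!(1-ρ)) ]⁻¹
Σ = a^0/0! + a^1/1! + a^2/2! + a^3/3! + a^4/4! = 1.00000 + 1.70149 + 1.44754 + 0.820992 + 0.349228 = 5.3193
a^5/(5!(1-ρ)) = 14.2610/(120 × 0.6597) = 0.1801
P₀ = 1/(5.3193 + 0.1801) = 0.1818
Lq = P₀·a^5·ρ / (5!(1-ρ)²) = 0.18184 × 14.2610 × 0.34030 / (120 × 0.43521) = 0.01690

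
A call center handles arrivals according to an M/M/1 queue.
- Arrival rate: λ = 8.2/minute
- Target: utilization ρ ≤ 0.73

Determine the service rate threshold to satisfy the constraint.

ρ = λ/μ, so μ = λ/ρ
μ ≥ 8.2/0.73 = 11.2329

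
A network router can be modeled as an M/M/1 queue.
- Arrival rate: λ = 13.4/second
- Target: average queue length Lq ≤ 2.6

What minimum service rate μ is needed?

For M/M/1: Lq = λ²/(μ(μ-λ))
Need Lq ≤ 2.6, i.e. μ(μ-λ) ≥ λ²/2.6
μ² - 13.4μ - 179.56/2.6 ≥ 0  →  μ² - 13.4μ - 69.06154 ≥ 0
Quadratic formula (positive root): μ = [λ + √(λ² + 4×69.06154)]/2
Discriminant: 179.56 + 4×69.06154 = 455.8062, √455.8062 = 21.3496
μ ≥ (13.4 + 21.3496)/2 = 17.3748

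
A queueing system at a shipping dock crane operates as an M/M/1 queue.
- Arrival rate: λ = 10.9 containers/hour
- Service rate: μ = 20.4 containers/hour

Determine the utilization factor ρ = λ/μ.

Server utilization: ρ = λ/μ
ρ = 10.9/20.4 = 0.5343
The server is busy 53.43% of the time.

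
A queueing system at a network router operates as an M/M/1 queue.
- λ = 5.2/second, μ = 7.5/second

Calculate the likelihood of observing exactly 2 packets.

ρ = λ/μ = 5.2/7.5 = 0.6933
P(n) = (1-ρ)ρⁿ
P(2) = (1-0.6933) × 0.6933^2
P(2) = 0.3067 × 0.4807
P(2) = 0.1474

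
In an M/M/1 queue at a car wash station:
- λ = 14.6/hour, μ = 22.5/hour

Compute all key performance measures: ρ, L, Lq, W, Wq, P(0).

Step 1: ρ = λ/μ = 14.6/22.5 = 0.6489
Step 2: L = λ/(μ-λ) = 14.6/7.90 = 1.8481
Step 3: Lq = λ²/(μ(μ-λ)) = 213.16/(22.5×7.90) = 1.1992
Step 4: W = 1/(μ-λ) = 1/7.90 = 0.12658
Step 5: Wq = λ/(μ(μ-λ)) = 14.6/(22.5×7.90) = 0.08214
Step 6: P(0) = 1-ρ = 0.3511
Verify: L = λW = 14.6×0.12658 = 1.8481 ✔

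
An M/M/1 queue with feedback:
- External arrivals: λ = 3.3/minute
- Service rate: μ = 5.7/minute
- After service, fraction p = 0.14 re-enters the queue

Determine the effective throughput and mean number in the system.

Effective arrival rate: λ_eff = λ/(1-p) = 3.3/(1-0.14) = 3.3/0.86 = 3.8372
ρ = λ_eff/μ = 3.8372/5.7 = 0.67319
L = ρ/(1-ρ) = 0.67319/(1-0.67319) = 2.0599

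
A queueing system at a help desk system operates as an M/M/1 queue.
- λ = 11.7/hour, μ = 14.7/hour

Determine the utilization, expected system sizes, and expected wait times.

Step 1: ρ = λ/μ = 11.7/14.7 = 0.7959
Step 2: L = λ/(μ-λ) = 11.7/3.00 = 3.9000
Step 3: Lq = λ²/(μ(μ-λ)) = 136.89/(14.7×3.00) = 3.1041
Step 4: W = 1/(μ-λ) = 1/3.00 = 0.33333
Step 5: Wq = λ/(μ(μ-λ)) = 11.7/(14.7×3.00) = 0.2653
Step 6: P(0) = 1-ρ = 0.2041
Verify: L = λW = 11.7×0.33333 = 3.9000 ✔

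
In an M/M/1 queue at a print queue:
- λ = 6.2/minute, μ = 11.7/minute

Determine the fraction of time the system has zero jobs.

ρ = λ/μ = 6.2/11.7 = 0.5299
P(0) = 1 - ρ = 1 - 0.5299 = 0.4701
The server is idle 47.01% of the time.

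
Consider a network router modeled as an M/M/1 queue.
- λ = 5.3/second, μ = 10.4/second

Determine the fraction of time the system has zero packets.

ρ = λ/μ = 5.3/10.4 = 0.5096
P(0) = 1 - ρ = 1 - 0.5096 = 0.4904
The server is idle 49.04% of the time.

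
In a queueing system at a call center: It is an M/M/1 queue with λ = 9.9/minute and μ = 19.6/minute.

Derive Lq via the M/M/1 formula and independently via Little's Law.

Method 1 (direct): Lq = λ²/(μ(μ-λ)) = 98.01/(19.6 × 9.70) = 0.5155

Method 2 (Little's Law):
W = 1/(μ-λ) = 1/9.70 = 0.10309
Wq = W - 1/μ = 0.10309 - 0.051020 = 0.05207
Lq = λWq = 9.9 × 0.05207 = 0.5155 ✔ (matches Method 1)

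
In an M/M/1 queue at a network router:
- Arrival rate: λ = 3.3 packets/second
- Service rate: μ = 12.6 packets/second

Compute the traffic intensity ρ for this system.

Server utilization: ρ = λ/μ
ρ = 3.3/12.6 = 0.2619
The server is busy 26.19% of the time.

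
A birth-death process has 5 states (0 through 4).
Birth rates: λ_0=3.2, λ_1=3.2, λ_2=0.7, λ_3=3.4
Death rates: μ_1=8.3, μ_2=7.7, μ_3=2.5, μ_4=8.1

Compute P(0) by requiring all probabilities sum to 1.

Ratios P(n)/P(0) = (λ₀···λₙ₋₁)/(μ₁···μₙ):
P(1)/P(0) = (3.2)/(8.3) = 0.38554
P(2)/P(0) = (3.2×3.2)/(8.3×7.7) = 0.16023
P(3)/P(0) = (3.2×3.2×0.7)/(8.3×7.7×2.5) = 0.044863
P(4)/P(0) = (3.2×3.2×0.7×3.4)/(8.3×7.7×2.5×8.1) = 0.018831

Normalization: ∑ P(n) = 1
P(0) × (1.0000 + 0.38554 + 0.16023 + 0.044863 + 0.018831) = 1
P(0) × 1.6095 = 1
P(0) = 1/1.6095 = 0.6213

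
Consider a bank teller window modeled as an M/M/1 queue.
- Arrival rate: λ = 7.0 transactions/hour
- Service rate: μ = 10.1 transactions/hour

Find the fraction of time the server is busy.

Server utilization: ρ = λ/μ
ρ = 7.0/10.1 = 0.6931
The server is busy 69.31% of the time.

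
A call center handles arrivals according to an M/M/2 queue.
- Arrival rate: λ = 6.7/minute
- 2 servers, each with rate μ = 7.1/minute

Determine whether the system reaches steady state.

Stability requires ρ = λ/(cμ) < 1
ρ = 6.7/(2 × 7.1) = 6.7/14.20 = 0.4718
Since 0.4718 < 1, the system is STABLE.
The servers are busy 47.18% of the time.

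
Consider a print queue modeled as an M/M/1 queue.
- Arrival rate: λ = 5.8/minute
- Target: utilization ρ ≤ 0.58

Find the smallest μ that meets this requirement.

ρ = λ/μ, so μ = λ/ρ
μ ≥ 5.8/0.58 = 10.0000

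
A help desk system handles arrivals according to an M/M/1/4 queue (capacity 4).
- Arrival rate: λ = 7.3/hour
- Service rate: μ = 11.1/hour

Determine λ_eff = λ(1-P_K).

ρ = λ/μ = 7.3/11.1 = 0.65766
P₀ = (1-ρ)/(1-ρ^(K+1)) = (1-0.65766)/(1-0.65766^5) = 0.34234/0.87697 = 0.3904
P_K = P₀×ρ^K = 0.39037 × 0.65766^4 = 0.39037 × 0.18707 = 0.07303
λ_eff = λ(1-P_K) = 7.3 × (1 - 0.07303) = 7.3 × 0.92697 = 6.7669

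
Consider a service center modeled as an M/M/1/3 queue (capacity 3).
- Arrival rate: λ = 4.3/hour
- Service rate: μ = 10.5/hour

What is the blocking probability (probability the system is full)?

ρ = λ/μ = 4.3/10.5 = 0.40952
P₀ = (1-ρ)/(1-ρ^(K+1)) = (1-0.40952)/(1-0.40952^4) = 0.5905/0.9719 = 0.6076
P_K = P₀×ρ^K = 0.6076 × 0.40952^3 = 0.6076 × 0.06868 = 0.04173
Blocking probability = 4.17%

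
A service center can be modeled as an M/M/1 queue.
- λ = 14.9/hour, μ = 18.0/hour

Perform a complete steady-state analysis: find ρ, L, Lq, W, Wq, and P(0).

Step 1: ρ = λ/μ = 14.9/18.0 = 0.8278
Step 2: L = λ/(μ-λ) = 14.9/3.10 = 4.8065
Step 3: Lq = λ²/(μ(μ-λ)) = 222.01/(18.0×3.10) = 3.9787
Step 4: W = 1/(μ-λ) = 1/3.10 = 0.322581
Step 5: Wq = λ/(μ(μ-λ)) = 14.9/(18.0×3.10) = 0.2670
Step 6: P(0) = 1-ρ = 0.1722
Verify: L = λW = 14.9×0.322581 = 4.8065 ✔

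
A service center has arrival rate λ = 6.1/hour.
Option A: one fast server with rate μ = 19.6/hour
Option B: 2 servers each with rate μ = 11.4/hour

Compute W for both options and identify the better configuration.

Option A: single server μ = 19.6 (M/M/1)
  ρ_A = 6.1/19.6 = 0.3112
  W_A = 1/(μ-λ) = 1/(19.6-6.1) = 1/13.50 = 0.07407

Option B: 2 servers μ = 11.4 (M/M/2)
  ρ_B = λ/(cμ) = 6.1/(2×11.4) = 0.2675
  Offered load a = λ/μ = cρ = 6.1/11.4 = 0.5351
  P₀ = [ Σₙ₌₀^1 aⁿ/n! + a^2/(2!(1-ρ)) ]⁻¹
  Σ = a^0/0! + a^1/1! = 1.0000 + 0.5351 = 1.5351
  a^2/(2!(1-ρ)) = 0.28632/(2 × 0.73246) = 0.1955
  P₀ = 1/(1.5351 + 0.19545) = 0.5779
  Lq = P₀·a^2·ρ / (2!(1-ρ)²) = 0.5779 × 0.2863 × 0.2675 / (2 × 0.5365) = 0.04125
  Wq_B = Lq/λ = 0.041254/6.1 = 0.006763
  W_B = Wq_B + 1/μ = 0.006763 + 0.08772 = 0.09448

Since W_A = 0.07407 < W_B = 0.09448, Option A (single fast server) has the shorter time in system.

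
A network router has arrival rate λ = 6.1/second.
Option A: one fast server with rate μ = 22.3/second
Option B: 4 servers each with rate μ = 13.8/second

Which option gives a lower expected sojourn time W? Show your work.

Option A: single server μ = 22.3 (M/M/1)
  ρ_A = 6.1/22.3 = 0.2735
  W_A = 1/(μ-λ) = 1/(22.3-6.1) = 1/16.20 = 0.06173

Option B: 4 servers μ = 13.8 (M/M/4)
  ρ_B = λ/(cμ) = 6.1/(4×13.8) = 0.1105
  Offered load a = λ/μ = cρ = 6.1/13.8 = 0.4420
  P₀ = [ Σₙ₌₀^3 aⁿ/n! + a^4/(4!(1-ρ)) ]⁻¹
  Σ = a^0/0! + a^1/1! + a^2/2! + a^3/3! = 1.0000 + 0.4420 + 0.09769 + 0.01439 = 1.5541
  a^4/(4!(1-ρ)) = 0.03818/(24 × 0.8895) = 0.001788
  P₀ = 1/(1.5541 + 0.001788) = 0.6427
  Lq = P₀·a^4·ρ / (4!(1-ρ)²) = 0.6427 × 0.03818 × 0.1105 / (24 × 0.7912) = 0.0001428
  Wq_B = Lq/λ = 0.000142795/6.1 = 0.000023409
  W_B = Wq_B + 1/μ = 0.000023409 + 0.072464 = 0.07249

Since W_A = 0.06173 < W_B = 0.07249, Option A (single fast server) has the shorter time in system.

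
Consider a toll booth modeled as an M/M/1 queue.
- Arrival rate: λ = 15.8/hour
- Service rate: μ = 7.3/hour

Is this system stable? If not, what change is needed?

Stability requires ρ = λ/(cμ) < 1
ρ = 15.8/(1 × 7.3) = 15.8/7.30 = 2.1644
Since 2.1644 ≥ 1, the system is UNSTABLE.
Queue grows without bound. Need μ > λ = 15.8.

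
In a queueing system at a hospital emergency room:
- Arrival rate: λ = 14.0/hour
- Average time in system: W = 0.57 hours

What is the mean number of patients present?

Little's Law: L = λW
L = 14.0 × 0.57 = 7.9800 patients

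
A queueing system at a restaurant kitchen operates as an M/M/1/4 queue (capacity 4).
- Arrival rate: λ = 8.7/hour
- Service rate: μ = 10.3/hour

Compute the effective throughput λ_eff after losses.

ρ = λ/μ = 8.7/10.3 = 0.8447
P₀ = (1-ρ)/(1-ρ^(K+1)) = (1-0.8447)/(1-0.8447^5) = 0.1553/0.5700 = 0.2725
P_K = P₀×ρ^K = 0.2725 × 0.8447^4 = 0.2725 × 0.5091 = 0.1387
λ_eff = λ(1-P_K) = 8.7 × (1 - 0.1387) = 8.7 × 0.8613 = 7.4933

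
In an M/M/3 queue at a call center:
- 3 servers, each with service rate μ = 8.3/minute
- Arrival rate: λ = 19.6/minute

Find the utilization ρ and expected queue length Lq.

Traffic intensity: ρ = λ/(cμ) = 19.6/(3×8.3) = 0.7871
Since ρ = 0.7871 < 1, system is stable.
Offered load a = λ/μ = cρ = 19.6/8.3 = 2.3614
P₀ = [ Σₙ₌₀^2 aⁿ/n! + a^3/(3!(1-ρ)) ]⁻¹
Σ = a^0/0! + a^1/1! + a^2/2! = 1.00000 + 2.36145 + 2.78821 = 6.1497
a^3/(3!(1-ρ)) = 13.1684/(6 × 0.212851) = 10.3111
P₀ = 1/(6.1497 + 10.3111) = 0.06075
Lq = P₀·a^3·ρ / (3!(1-ρ)²) = 0.060750 × 13.1684 × 0.78715 / (6 × 0.045306) = 2.3165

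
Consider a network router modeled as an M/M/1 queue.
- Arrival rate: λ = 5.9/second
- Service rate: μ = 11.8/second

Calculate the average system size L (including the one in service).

ρ = λ/μ = 5.9/11.8 = 0.5000
For M/M/1: L = λ/(μ-λ)
L = 5.9/(11.8-5.9) = 5.9/5.90
L = 1.0000 packets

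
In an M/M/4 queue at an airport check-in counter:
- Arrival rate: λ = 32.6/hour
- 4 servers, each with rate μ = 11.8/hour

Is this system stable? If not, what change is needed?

Stability requires ρ = λ/(cμ) < 1
ρ = 32.6/(4 × 11.8) = 32.6/47.20 = 0.6907
Since 0.6907 < 1, the system is STABLE.
The servers are busy 69.07% of the time.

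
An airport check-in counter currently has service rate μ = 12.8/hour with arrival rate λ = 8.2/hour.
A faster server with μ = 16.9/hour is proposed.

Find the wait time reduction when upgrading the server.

System 1: ρ₁ = 8.2/12.8 = 0.6406, W₁ = 1/(12.8-8.2) = 0.21739
System 2: ρ₂ = 8.2/16.9 = 0.4852, W₂ = 1/(16.9-8.2) = 0.11494
Improvement: (W₁-W₂)/W₁ = (0.21739-0.11494)/0.21739 = 47.13%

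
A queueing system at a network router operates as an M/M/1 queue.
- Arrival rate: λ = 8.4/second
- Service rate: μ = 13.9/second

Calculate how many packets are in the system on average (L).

ρ = λ/μ = 8.4/13.9 = 0.6043
For M/M/1: L = λ/(μ-λ)
L = 8.4/(13.9-8.4) = 8.4/5.50
L = 1.5273 packets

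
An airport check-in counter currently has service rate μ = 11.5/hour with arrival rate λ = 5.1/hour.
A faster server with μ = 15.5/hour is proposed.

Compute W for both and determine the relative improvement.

System 1: ρ₁ = 5.1/11.5 = 0.4435, W₁ = 1/(11.5-5.1) = 0.15625
System 2: ρ₂ = 5.1/15.5 = 0.3290, W₂ = 1/(15.5-5.1) = 0.096154
Improvement: (W₁-W₂)/W₁ = (0.15625-0.096154)/0.15625 = 38.46%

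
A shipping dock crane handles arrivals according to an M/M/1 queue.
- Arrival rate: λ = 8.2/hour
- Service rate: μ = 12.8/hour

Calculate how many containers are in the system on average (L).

ρ = λ/μ = 8.2/12.8 = 0.6406
For M/M/1: L = λ/(μ-λ)
L = 8.2/(12.8-8.2) = 8.2/4.60
L = 1.7826 containers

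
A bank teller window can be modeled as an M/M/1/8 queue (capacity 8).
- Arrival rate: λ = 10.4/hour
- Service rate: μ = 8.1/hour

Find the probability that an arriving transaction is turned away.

ρ = λ/μ = 10.4/8.1 = 1.28395
P₀ = (1-ρ)/(1-ρ^(K+1)) = (1-1.28395)/(1-1.28395^9) = -0.2839/-8.4827 = 0.03347
P_K = P₀×ρ^K = 0.03347 × 1.28395^8 = 0.03347 × 7.3856 = 0.2472
Blocking probability = 24.72%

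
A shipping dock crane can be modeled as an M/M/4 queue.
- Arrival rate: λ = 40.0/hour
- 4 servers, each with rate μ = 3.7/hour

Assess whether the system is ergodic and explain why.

Stability requires ρ = λ/(cμ) < 1
ρ = 40.0/(4 × 3.7) = 40.0/14.80 = 2.7027
Since 2.7027 ≥ 1, the system is UNSTABLE.
Need c > λ/μ = 40.0/3.7 = 10.81.
Minimum servers needed: c = 11.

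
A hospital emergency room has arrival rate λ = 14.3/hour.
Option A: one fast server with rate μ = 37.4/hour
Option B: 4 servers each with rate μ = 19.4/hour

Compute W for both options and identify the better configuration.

Option A: single server μ = 37.4 (M/M/1)
  ρ_A = 14.3/37.4 = 0.3824
  W_A = 1/(μ-λ) = 1/(37.4-14.3) = 1/23.10 = 0.04329

Option B: 4 servers μ = 19.4 (M/M/4)
  ρ_B = λ/(cμ) = 14.3/(4×19.4) = 0.1843
  Offered load a = λ/μ = cρ = 14.3/19.4 = 0.7371
  P₀ = [ Σₙ₌₀^3 aⁿ/n! + a^4/(4!(1-ρ)) ]⁻¹
  Σ = a^0/0! + a^1/1! + a^2/2! + a^3/3! = 1.0000 + 0.7371 + 0.2717 + 0.06675 = 2.0755
  a^4/(4!(1-ρ)) = 0.2952/(24 × 0.8157) = 0.01508
  P₀ = 1/(2.0755 + 0.01508) = 0.4783
  Lq = P₀·a^4·ρ / (4!(1-ρ)²) = 0.4783 × 0.2952 × 0.1843 / (24 × 0.6654) = 0.001629
  Wq_B = Lq/λ = 0.001629/14.3 = 0.0001139
  W_B = Wq_B + 1/μ = 0.0001139 + 0.05155 = 0.05166

Since W_A = 0.04329 < W_B = 0.05166, Option A (single fast server) has the shorter time in system.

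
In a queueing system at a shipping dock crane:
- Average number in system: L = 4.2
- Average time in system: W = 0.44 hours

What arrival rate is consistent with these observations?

Little's Law: L = λW, so λ = L/W
λ = 4.2/0.44 = 9.5455 containers/hour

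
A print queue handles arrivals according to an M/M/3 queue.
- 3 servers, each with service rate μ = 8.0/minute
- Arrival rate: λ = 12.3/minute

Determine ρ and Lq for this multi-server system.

Traffic intensity: ρ = λ/(cμ) = 12.3/(3×8.0) = 0.5125
Since ρ = 0.5125 < 1, system is stable.
Offered load a = λ/μ = cρ = 12.3/8.0 = 1.5375
P₀ = [ Σₙ₌₀^2 aⁿ/n! + a^3/(3!(1-ρ)) ]⁻¹
Σ = a^0/0! + a^1/1! + a^2/2! = 1.0000 + 1.5375 + 1.1820 = 3.7195
a^3/(3!(1-ρ)) = 3.6345/(6 × 0.4875) = 1.2426
P₀ = 1/(3.7195 + 1.2426) = 0.2015
Lq = P₀·a^3·ρ / (3!(1-ρ)²) = 0.20153 × 3.6345 × 0.51250 / (6 × 0.23766) = 0.2633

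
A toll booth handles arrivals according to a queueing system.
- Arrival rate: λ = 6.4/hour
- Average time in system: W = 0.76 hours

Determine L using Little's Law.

Little's Law: L = λW
L = 6.4 × 0.76 = 4.8640 vehicles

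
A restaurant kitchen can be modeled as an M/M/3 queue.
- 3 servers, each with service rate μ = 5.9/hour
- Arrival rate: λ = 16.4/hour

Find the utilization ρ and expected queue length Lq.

Traffic intensity: ρ = λ/(cμ) = 16.4/(3×5.9) = 0.9266
Since ρ = 0.9266 < 1, system is stable.
Offered load a = λ/μ = cρ = 16.4/5.9 = 2.7797
P₀ = [ Σₙ₌₀^2 aⁿ/n! + a^3/(3!(1-ρ)) ]⁻¹
Σ = a^0/0! + a^1/1! + a^2/2! = 1.00000 + 2.77966 + 3.86326 = 7.6429
a^3/(3!(1-ρ)) = 21.4771/(6 × 0.0734463) = 48.7365
P₀ = 1/(7.6429 + 48.7365) = 0.01774
Lq = P₀·a^3·ρ / (3!(1-ρ)²) = 0.0177370 × 21.4771 × 0.926554 / (6 × 0.00539436) = 10.9052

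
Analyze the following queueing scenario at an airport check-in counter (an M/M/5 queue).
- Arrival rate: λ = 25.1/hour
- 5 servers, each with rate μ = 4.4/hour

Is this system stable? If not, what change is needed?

Stability requires ρ = λ/(cμ) < 1
ρ = 25.1/(5 × 4.4) = 25.1/22.00 = 1.1409
Since 1.1409 ≥ 1, the system is UNSTABLE.
Need c > λ/μ = 25.1/4.4 = 5.70.
Minimum servers needed: c = 6.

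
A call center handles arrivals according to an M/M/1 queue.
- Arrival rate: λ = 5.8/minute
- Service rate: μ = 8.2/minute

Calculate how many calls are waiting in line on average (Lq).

ρ = λ/μ = 5.8/8.2 = 0.7073
For M/M/1: Lq = λ²/(μ(μ-λ))
Lq = 33.64/(8.2 × 2.40)
Lq = 1.7093 calls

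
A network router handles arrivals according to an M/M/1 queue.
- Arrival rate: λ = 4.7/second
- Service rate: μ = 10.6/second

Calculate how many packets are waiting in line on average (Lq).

ρ = λ/μ = 4.7/10.6 = 0.4434
For M/M/1: Lq = λ²/(μ(μ-λ))
Lq = 22.09/(10.6 × 5.90)
Lq = 0.3532 packets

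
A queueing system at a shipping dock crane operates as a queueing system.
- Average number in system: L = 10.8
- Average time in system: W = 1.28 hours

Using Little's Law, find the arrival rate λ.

Little's Law: L = λW, so λ = L/W
λ = 10.8/1.28 = 8.4375 containers/hour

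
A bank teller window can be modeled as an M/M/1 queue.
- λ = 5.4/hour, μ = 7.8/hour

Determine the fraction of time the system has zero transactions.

ρ = λ/μ = 5.4/7.8 = 0.6923
P(0) = 1 - ρ = 1 - 0.6923 = 0.3077
The server is idle 30.77% of the time.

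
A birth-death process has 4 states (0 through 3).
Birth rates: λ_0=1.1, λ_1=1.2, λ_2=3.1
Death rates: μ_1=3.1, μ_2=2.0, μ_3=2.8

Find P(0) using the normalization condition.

Ratios P(n)/P(0) = (λ₀···λₙ₋₁)/(μ₁···μₙ):
P(1)/P(0) = (1.1)/(3.1) = 0.354839
P(2)/P(0) = (1.1×1.2)/(3.1×2.0) = 0.212903
P(3)/P(0) = (1.1×1.2×3.1)/(3.1×2.0×2.8) = 0.235714

Normalization: ∑ P(n) = 1
P(0) × (1.00000 + 0.354839 + 0.212903 + 0.235714) = 1
P(0) × 1.8035 = 1
P(0) = 1/1.8035 = 0.5545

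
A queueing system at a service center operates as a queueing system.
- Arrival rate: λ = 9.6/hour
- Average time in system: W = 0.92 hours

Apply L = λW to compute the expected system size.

Little's Law: L = λW
L = 9.6 × 0.92 = 8.8320 customers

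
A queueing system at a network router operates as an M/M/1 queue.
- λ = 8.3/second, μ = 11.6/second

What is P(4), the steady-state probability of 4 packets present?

ρ = λ/μ = 8.3/11.6 = 0.71552
P(n) = (1-ρ)ρⁿ
P(4) = (1-0.71552) × 0.71552^4
P(4) = 0.2845 × 0.2621
P(4) = 0.07457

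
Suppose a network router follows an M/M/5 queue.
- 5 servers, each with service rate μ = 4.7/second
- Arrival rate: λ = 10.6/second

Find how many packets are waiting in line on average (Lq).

Traffic intensity: ρ = λ/(cμ) = 10.6/(5×4.7) = 0.4511
Since ρ = 0.4511 < 1, system is stable.
Offered load a = λ/μ = cρ = 10.6/4.7 = 2.2553
P₀ = [ Σₙ₌₀^4 aⁿ/n! + a^5/(5!(1-ρ)) ]⁻¹
Σ = a^0/0! + a^1/1! + a^2/2! + a^3/3! + a^4/4! = 1.00000 + 2.25532 + 2.54323 + 1.91193 + 1.07801 = 8.7885
a^5/(5!(1-ρ)) = 58.3499/(120 × 0.54894) = 0.8858
P₀ = 1/(8.7885 + 0.8858) = 0.1034
Lq = P₀·a^5·ρ / (5!(1-ρ)²) = 0.10337 × 58.3499 × 0.45106 / (120 × 0.30133) = 0.07524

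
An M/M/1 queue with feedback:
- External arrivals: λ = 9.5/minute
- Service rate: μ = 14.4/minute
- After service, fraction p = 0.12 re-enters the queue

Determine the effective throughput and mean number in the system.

Effective arrival rate: λ_eff = λ/(1-p) = 9.5/(1-0.12) = 9.5/0.88 = 10.79545
ρ = λ_eff/μ = 10.79545/14.4 = 0.749684
L = ρ/(1-ρ) = 0.749684/(1-0.749684) = 2.9950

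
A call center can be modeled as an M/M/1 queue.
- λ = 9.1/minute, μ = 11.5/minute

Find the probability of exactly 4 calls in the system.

ρ = λ/μ = 9.1/11.5 = 0.7913
P(n) = (1-ρ)ρⁿ
P(4) = (1-0.7913) × 0.7913^4
P(4) = 0.2087 × 0.3921
P(4) = 0.08183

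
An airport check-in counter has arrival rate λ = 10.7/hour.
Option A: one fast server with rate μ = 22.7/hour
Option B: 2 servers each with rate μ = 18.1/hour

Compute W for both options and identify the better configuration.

Option A: single server μ = 22.7 (M/M/1)
  ρ_A = 10.7/22.7 = 0.4714
  W_A = 1/(μ-λ) = 1/(22.7-10.7) = 1/12.00 = 0.08333

Option B: 2 servers μ = 18.1 (M/M/2)
  ρ_B = λ/(cμ) = 10.7/(2×18.1) = 0.2956
  Offered load a = λ/μ = cρ = 10.7/18.1 = 0.5912
  P₀ = [ Σₙ₌₀^1 aⁿ/n! + a^2/(2!(1-ρ)) ]⁻¹
  Σ = a^0/0! + a^1/1! = 1.0000 + 0.5912 = 1.5912
  a^2/(2!(1-ρ)) = 0.3495/(2 × 0.7044) = 0.2481
  P₀ = 1/(1.5912 + 0.2481) = 0.5437
  Lq = P₀·a^2·ρ / (2!(1-ρ)²) = 0.54371 × 0.34947 × 0.29558 / (2 × 0.49621) = 0.05659
  Wq_B = Lq/λ = 0.05659/10.7 = 0.005289
  W_B = Wq_B + 1/μ = 0.005289 + 0.05525 = 0.06054

Since W_B = 0.06054 < W_A = 0.08333, Option B (multiple servers) has the shorter time in system.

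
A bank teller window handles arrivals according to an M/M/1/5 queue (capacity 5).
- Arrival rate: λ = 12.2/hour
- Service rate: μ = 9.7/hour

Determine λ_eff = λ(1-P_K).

ρ = λ/μ = 12.2/9.7 = 1.25773
P₀ = (1-ρ)/(1-ρ^(K+1)) = (1-1.25773)/(1-1.25773^6) = -0.25773/-2.9584 = 0.08712
P_K = P₀×ρ^K = 0.08712 × 1.25773^5 = 0.08712 × 3.1473 = 0.2742
λ_eff = λ(1-P_K) = 12.2 × (1 - 0.27418) = 12.2 × 0.72582 = 8.8550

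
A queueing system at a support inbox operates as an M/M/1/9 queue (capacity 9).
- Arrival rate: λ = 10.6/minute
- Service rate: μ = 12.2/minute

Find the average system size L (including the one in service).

ρ = λ/μ = 10.6/12.2 = 0.8688525
P₀ = (1-ρ)/(1-ρ^(K+1)) = (1-0.8688525)/(1-0.8688525^10) = 0.1311/0.7548 = 0.1737
P_K = P₀×ρ^K = 0.173744 × 0.8688525^9 = 0.173744 × 0.282172 = 0.04903
L = ρ[1 - (K+1)ρ^K + Kρ^(K+1)] / [(1-ρ)(1-ρ^(K+1))]
L = 0.8688525 × (1 - 10×0.282172 + 9×0.245166) / ((1 - 0.8688525) × (1 - 0.245166)) = 3.3771 emails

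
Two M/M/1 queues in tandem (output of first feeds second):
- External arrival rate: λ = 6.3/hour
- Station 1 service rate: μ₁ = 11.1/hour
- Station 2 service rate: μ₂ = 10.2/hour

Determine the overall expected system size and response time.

By Jackson's theorem, each station behaves as independent M/M/1.
Station 1: ρ₁ = 6.3/11.1 = 0.5676, L₁ = ρ₁/(1-ρ₁) = λ/(μ₁-λ) = 6.3/4.80 = 1.3125
Station 2: ρ₂ = 6.3/10.2 = 0.6176, L₂ = ρ₂/(1-ρ₂) = λ/(μ₂-λ) = 6.3/3.90 = 1.6154
Total: L = L₁ + L₂ = 1.3125 + 1.6154 = 2.9279
W = L/λ = 2.9279/6.3 = 0.4647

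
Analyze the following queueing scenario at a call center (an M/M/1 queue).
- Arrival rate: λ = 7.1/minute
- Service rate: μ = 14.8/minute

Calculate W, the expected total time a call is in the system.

First, compute utilization: ρ = λ/μ = 7.1/14.8 = 0.4797
For M/M/1: W = 1/(μ-λ)
W = 1/(14.8-7.1) = 1/7.70
W = 0.1299 minutes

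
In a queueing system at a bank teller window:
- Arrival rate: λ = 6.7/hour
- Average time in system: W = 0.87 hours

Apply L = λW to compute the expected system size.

Little's Law: L = λW
L = 6.7 × 0.87 = 5.8290 transactions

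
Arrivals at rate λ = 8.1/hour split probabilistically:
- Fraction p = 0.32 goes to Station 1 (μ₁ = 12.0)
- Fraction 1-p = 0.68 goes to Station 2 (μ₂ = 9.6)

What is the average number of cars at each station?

Effective rates: λ₁ = 8.1×0.32 = 2.592, λ₂ = 8.1×0.68 = 5.508
Station 1: ρ₁ = 2.592/12.0 = 0.2160, L₁ = ρ₁/(1-ρ₁) = 0.2160/(1-0.2160) = 0.2755
Station 2: ρ₂ = 5.508/9.6 = 0.57375, L₂ = ρ₂/(1-ρ₂) = 0.57375/(1-0.57375) = 1.3460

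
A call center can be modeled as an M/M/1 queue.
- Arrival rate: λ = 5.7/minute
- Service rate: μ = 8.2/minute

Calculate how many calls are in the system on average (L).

ρ = λ/μ = 5.7/8.2 = 0.6951
For M/M/1: L = λ/(μ-λ)
L = 5.7/(8.2-5.7) = 5.7/2.50
L = 2.2800 calls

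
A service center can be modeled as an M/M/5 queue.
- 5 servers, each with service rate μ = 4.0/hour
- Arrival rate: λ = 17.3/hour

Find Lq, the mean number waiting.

Traffic intensity: ρ = λ/(cμ) = 17.3/(5×4.0) = 0.8650
Since ρ = 0.8650 < 1, system is stable.
Offered load a = λ/μ = cρ = 17.3/4.0 = 4.3250
P₀ = [ Σₙ₌₀^4 aⁿ/n! + a^5/(5!(1-ρ)) ]⁻¹
Σ = a^0/0! + a^1/1! + a^2/2! + a^3/3! + a^4/4! = 1.0000 + 4.3250 + 9.3528 + 13.4836 + 14.5792 = 42.7406
a^5/(5!(1-ρ)) = 1513.3193/(120 × 0.1350) = 93.4148
P₀ = 1/(42.7406 + 93.4148) = 0.007345
Lq = P₀·a^5·ρ / (5!(1-ρ)²) = 0.00734455 × 1513.3193 × 0.865000 / (120 × 0.0182250) = 4.3961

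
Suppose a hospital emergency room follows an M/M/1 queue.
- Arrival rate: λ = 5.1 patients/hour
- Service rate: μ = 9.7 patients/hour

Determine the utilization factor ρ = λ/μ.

Server utilization: ρ = λ/μ
ρ = 5.1/9.7 = 0.5258
The server is busy 52.58% of the time.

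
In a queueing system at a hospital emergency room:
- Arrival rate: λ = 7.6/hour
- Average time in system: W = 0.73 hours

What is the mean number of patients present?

Little's Law: L = λW
L = 7.6 × 0.73 = 5.5480 patients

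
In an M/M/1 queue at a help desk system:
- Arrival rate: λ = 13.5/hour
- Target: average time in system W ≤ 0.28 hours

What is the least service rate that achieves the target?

For M/M/1: W = 1/(μ-λ)
Need W ≤ 0.28, so 1/(μ-λ) ≤ 0.28
μ - λ ≥ 1/0.28 = 3.5714
μ ≥ 13.5 + 3.5714 = 17.0714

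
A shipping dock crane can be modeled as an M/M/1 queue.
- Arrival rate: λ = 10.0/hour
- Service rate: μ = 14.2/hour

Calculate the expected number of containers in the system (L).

ρ = λ/μ = 10.0/14.2 = 0.7042
For M/M/1: L = λ/(μ-λ)
L = 10.0/(14.2-10.0) = 10.0/4.20
L = 2.3810 containers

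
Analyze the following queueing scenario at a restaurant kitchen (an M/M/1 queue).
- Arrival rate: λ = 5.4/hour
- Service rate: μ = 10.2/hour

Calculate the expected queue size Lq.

ρ = λ/μ = 5.4/10.2 = 0.5294
For M/M/1: Lq = λ²/(μ(μ-λ))
Lq = 29.16/(10.2 × 4.80)
Lq = 0.5956 orders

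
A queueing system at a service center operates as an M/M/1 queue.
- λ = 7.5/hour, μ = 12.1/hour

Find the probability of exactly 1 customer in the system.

ρ = λ/μ = 7.5/12.1 = 0.6198
P(n) = (1-ρ)ρⁿ
P(1) = (1-0.6198) × 0.6198^1
P(1) = 0.3802 × 0.6198
P(1) = 0.2356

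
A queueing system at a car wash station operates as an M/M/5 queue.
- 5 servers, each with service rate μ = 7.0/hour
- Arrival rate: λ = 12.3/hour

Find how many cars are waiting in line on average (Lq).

Traffic intensity: ρ = λ/(cμ) = 12.3/(5×7.0) = 0.3514
Since ρ = 0.3514 < 1, system is stable.
Offered load a = λ/μ = cρ = 12.3/7.0 = 1.7571
P₀ = [ Σₙ₌₀^4 aⁿ/n! + a^5/(5!(1-ρ)) ]⁻¹
Σ = a^0/0! + a^1/1! + a^2/2! + a^3/3! + a^4/4! = 1.0000 + 1.7571 + 1.5438 + 0.9042 + 0.3972 = 5.6023
a^5/(5!(1-ρ)) = 16.7508/(120 × 0.6486) = 0.2152
P₀ = 1/(5.6023 + 0.2152) = 0.1719
Lq = P₀·a^5·ρ / (5!(1-ρ)²) = 0.1719 × 16.7508 × 0.3514 / (120 × 0.4206) = 0.02005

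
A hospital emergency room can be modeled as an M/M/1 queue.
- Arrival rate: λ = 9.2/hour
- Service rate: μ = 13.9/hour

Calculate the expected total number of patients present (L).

ρ = λ/μ = 9.2/13.9 = 0.6619
For M/M/1: L = λ/(μ-λ)
L = 9.2/(13.9-9.2) = 9.2/4.70
L = 1.9574 patients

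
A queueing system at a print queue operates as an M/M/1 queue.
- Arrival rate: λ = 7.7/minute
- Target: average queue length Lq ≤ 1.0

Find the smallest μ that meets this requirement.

For M/M/1: Lq = λ²/(μ(μ-λ))
Need Lq ≤ 1.0, i.e. μ(μ-λ) ≥ λ²/1.0
μ² - 7.7μ - 59.29/1.0 ≥ 0  →  μ² - 7.7μ - 59.2900 ≥ 0
Quadratic formula (positive root): μ = [λ + √(λ² + 4×59.2900)]/2
Discriminant: 59.29 + 4×59.2900 = 296.4500, √296.4500 = 17.21772
μ ≥ (7.7 + 17.21772)/2 = 12.4589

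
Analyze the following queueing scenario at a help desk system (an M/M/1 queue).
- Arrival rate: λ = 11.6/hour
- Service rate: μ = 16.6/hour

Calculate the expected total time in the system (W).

First, compute utilization: ρ = λ/μ = 11.6/16.6 = 0.6988
For M/M/1: W = 1/(μ-λ)
W = 1/(16.6-11.6) = 1/5.00
W = 0.2000 hours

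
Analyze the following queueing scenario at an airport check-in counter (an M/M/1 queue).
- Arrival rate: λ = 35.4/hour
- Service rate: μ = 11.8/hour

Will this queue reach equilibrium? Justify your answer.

Stability requires ρ = λ/(cμ) < 1
ρ = 35.4/(1 × 11.8) = 35.4/11.80 = 3.0000
Since 3.0000 ≥ 1, the system is UNSTABLE.
Queue grows without bound. Need μ > λ = 35.4.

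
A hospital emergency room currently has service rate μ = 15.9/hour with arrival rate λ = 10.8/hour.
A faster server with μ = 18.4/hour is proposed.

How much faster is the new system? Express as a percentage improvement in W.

System 1: ρ₁ = 10.8/15.9 = 0.6792, W₁ = 1/(15.9-10.8) = 0.1961
System 2: ρ₂ = 10.8/18.4 = 0.5870, W₂ = 1/(18.4-10.8) = 0.1316
Improvement: (W₁-W₂)/W₁ = (0.1961-0.1316)/0.1961 = 32.89%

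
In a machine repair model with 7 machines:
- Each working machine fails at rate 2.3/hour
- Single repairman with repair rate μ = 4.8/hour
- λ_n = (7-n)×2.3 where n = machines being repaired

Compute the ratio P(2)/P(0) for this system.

P(2)/P(0) = ∏_{i=0}^{2-1} λ_i/μ_{i+1}
= (7-0)×2.3/4.8 × (7-1)×2.3/4.8
= 9.6432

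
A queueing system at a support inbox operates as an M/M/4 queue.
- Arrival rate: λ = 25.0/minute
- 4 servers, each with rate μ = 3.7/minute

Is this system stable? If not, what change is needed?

Stability requires ρ = λ/(cμ) < 1
ρ = 25.0/(4 × 3.7) = 25.0/14.80 = 1.6892
Since 1.6892 ≥ 1, the system is UNSTABLE.
Need c > λ/μ = 25.0/3.7 = 6.76.
Minimum servers needed: c = 7.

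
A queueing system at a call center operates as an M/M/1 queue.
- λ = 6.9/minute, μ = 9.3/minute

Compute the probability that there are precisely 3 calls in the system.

ρ = λ/μ = 6.9/9.3 = 0.7419
P(n) = (1-ρ)ρⁿ
P(3) = (1-0.7419) × 0.7419^3
P(3) = 0.2581 × 0.4084
P(3) = 0.1054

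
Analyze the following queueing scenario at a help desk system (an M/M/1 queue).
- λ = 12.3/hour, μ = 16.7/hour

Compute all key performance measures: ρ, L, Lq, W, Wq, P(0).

Step 1: ρ = λ/μ = 12.3/16.7 = 0.7365
Step 2: L = λ/(μ-λ) = 12.3/4.40 = 2.7955
Step 3: Lq = λ²/(μ(μ-λ)) = 151.29/(16.7×4.40) = 2.0589
Step 4: W = 1/(μ-λ) = 1/4.40 = 0.227273
Step 5: Wq = λ/(μ(μ-λ)) = 12.3/(16.7×4.40) = 0.1674
Step 6: P(0) = 1-ρ = 0.2635
Verify: L = λW = 12.3×0.227273 = 2.7955 ✔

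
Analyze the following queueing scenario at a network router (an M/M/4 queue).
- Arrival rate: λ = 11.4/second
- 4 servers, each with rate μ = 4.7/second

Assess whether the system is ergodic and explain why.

Stability requires ρ = λ/(cμ) < 1
ρ = 11.4/(4 × 4.7) = 11.4/18.80 = 0.6064
Since 0.6064 < 1, the system is STABLE.
The servers are busy 60.64% of the time.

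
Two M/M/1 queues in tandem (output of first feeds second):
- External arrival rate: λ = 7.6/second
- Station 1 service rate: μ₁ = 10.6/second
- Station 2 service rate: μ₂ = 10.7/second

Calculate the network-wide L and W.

By Jackson's theorem, each station behaves as independent M/M/1.
Station 1: ρ₁ = 7.6/10.6 = 0.7170, L₁ = ρ₁/(1-ρ₁) = λ/(μ₁-λ) = 7.6/3.00 = 2.5333
Station 2: ρ₂ = 7.6/10.7 = 0.7103, L₂ = ρ₂/(1-ρ₂) = λ/(μ₂-λ) = 7.6/3.10 = 2.4516
Total: L = L₁ + L₂ = 2.5333 + 2.4516 = 4.9849
W = L/λ = 4.9849/7.6 = 0.6559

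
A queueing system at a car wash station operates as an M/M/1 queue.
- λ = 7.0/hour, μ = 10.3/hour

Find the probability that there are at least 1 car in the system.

ρ = λ/μ = 7.0/10.3 = 0.6796
P(N ≥ n) = ρⁿ
P(N ≥ 1) = 0.6796^1
P(N ≥ 1) = 0.6796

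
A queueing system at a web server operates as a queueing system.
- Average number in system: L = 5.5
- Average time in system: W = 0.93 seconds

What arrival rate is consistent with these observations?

Little's Law: L = λW, so λ = L/W
λ = 5.5/0.93 = 5.9140 requests/second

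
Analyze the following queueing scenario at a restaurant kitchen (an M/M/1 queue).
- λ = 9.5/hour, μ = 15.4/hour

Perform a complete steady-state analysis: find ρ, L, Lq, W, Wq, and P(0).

Step 1: ρ = λ/μ = 9.5/15.4 = 0.6169
Step 2: L = λ/(μ-λ) = 9.5/5.90 = 1.6102
Step 3: Lq = λ²/(μ(μ-λ)) = 90.25/(15.4×5.90) = 0.9933
Step 4: W = 1/(μ-λ) = 1/5.90 = 0.16949
Step 5: Wq = λ/(μ(μ-λ)) = 9.5/(15.4×5.90) = 0.1046
Step 6: P(0) = 1-ρ = 0.3831
Verify: L = λW = 9.5×0.16949 = 1.6102 ✔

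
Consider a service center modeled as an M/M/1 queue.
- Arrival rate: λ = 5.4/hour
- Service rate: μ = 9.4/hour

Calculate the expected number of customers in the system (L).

ρ = λ/μ = 5.4/9.4 = 0.5745
For M/M/1: L = λ/(μ-λ)
L = 5.4/(9.4-5.4) = 5.4/4.00
L = 1.3500 customers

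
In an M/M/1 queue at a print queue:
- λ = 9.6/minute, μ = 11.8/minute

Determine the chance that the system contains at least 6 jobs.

ρ = λ/μ = 9.6/11.8 = 0.8136
P(N ≥ n) = ρⁿ
P(N ≥ 6) = 0.8136^6
P(N ≥ 6) = 0.2900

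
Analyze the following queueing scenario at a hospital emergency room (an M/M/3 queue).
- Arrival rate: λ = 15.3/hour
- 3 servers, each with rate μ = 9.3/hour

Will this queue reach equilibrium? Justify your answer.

Stability requires ρ = λ/(cμ) < 1
ρ = 15.3/(3 × 9.3) = 15.3/27.90 = 0.5484
Since 0.5484 < 1, the system is STABLE.
The servers are busy 54.84% of the time.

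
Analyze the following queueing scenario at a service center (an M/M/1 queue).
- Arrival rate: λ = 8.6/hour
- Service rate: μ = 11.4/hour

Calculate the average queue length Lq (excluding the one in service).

ρ = λ/μ = 8.6/11.4 = 0.7544
For M/M/1: Lq = λ²/(μ(μ-λ))
Lq = 73.96/(11.4 × 2.80)
Lq = 2.3170 customers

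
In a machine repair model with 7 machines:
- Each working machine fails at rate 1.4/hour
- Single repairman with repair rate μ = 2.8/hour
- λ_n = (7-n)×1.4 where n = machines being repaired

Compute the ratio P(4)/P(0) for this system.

P(4)/P(0) = ∏_{i=0}^{4-1} λ_i/μ_{i+1}
= (7-0)×1.4/2.8 × (7-1)×1.4/2.8 × (7-2)×1.4/2.8 × (7-3)×1.4/2.8
= 52.5000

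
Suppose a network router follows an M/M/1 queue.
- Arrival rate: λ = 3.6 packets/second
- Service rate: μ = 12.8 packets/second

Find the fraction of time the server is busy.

Server utilization: ρ = λ/μ
ρ = 3.6/12.8 = 0.2812
The server is busy 28.12% of the time.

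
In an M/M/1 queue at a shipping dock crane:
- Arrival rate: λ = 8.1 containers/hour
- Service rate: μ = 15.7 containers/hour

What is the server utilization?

Server utilization: ρ = λ/μ
ρ = 8.1/15.7 = 0.5159
The server is busy 51.59% of the time.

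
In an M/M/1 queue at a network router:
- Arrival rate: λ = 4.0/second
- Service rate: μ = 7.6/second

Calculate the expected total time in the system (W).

First, compute utilization: ρ = λ/μ = 4.0/7.6 = 0.5263
For M/M/1: W = 1/(μ-λ)
W = 1/(7.6-4.0) = 1/3.60
W = 0.2778 seconds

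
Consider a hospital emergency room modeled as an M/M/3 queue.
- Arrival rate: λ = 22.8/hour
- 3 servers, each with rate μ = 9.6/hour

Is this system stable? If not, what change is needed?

Stability requires ρ = λ/(cμ) < 1
ρ = 22.8/(3 × 9.6) = 22.8/28.80 = 0.7917
Since 0.7917 < 1, the system is STABLE.
The servers are busy 79.17% of the time.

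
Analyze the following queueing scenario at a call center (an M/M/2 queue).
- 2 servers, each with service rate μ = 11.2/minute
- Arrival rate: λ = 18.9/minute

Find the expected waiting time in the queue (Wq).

Traffic intensity: ρ = λ/(cμ) = 18.9/(2×11.2) = 0.8438
Since ρ = 0.8438 < 1, system is stable.
Offered load a = λ/μ = cρ = 18.9/11.2 = 1.6875
P₀ = [ Σₙ₌₀^1 aⁿ/n! + a^2/(2!(1-ρ)) ]⁻¹
Σ = a^0/0! + a^1/1! = 1.0000 + 1.6875 = 2.6875
a^2/(2!(1-ρ)) = 2.84766/(2 × 0.156250) = 9.1125
P₀ = 1/(2.6875 + 9.1125) = 0.08475
Lq = P₀·a^2·ρ / (2!(1-ρ)²) = 0.0847458 × 2.84766 × 0.843750 / (2 × 0.0244141) = 4.1701
Wq = Lq/λ = 4.1701/18.9 = 0.2206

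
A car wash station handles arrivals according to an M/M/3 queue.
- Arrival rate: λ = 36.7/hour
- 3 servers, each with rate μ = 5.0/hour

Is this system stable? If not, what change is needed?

Stability requires ρ = λ/(cμ) < 1
ρ = 36.7/(3 × 5.0) = 36.7/15.00 = 2.4467
Since 2.4467 ≥ 1, the system is UNSTABLE.
Need c > λ/μ = 36.7/5.0 = 7.34.
Minimum servers needed: c = 8.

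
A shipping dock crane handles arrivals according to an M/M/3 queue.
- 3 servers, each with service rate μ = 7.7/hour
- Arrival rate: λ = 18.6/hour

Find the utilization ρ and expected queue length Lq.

Traffic intensity: ρ = λ/(cμ) = 18.6/(3×7.7) = 0.8052
Since ρ = 0.8052 < 1, system is stable.
Offered load a = λ/μ = cρ = 18.6/7.7 = 2.4156
P₀ = [ Σₙ₌₀^2 aⁿ/n! + a^3/(3!(1-ρ)) ]⁻¹
Σ = a^0/0! + a^1/1! + a^2/2! = 1.0000 + 2.4156 + 2.9175 = 6.3331
a^3/(3!(1-ρ)) = 14.09505/(6 × 0.1948052) = 12.0591
P₀ = 1/(6.3331 + 12.0591) = 0.05437
Lq = P₀·a^3·ρ / (3!(1-ρ)²) = 0.054371 × 14.0951 × 0.80519 / (6 × 0.037949) = 2.7101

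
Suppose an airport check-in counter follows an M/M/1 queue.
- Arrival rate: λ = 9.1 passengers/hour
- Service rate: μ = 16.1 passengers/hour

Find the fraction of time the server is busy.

Server utilization: ρ = λ/μ
ρ = 9.1/16.1 = 0.5652
The server is busy 56.52% of the time.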